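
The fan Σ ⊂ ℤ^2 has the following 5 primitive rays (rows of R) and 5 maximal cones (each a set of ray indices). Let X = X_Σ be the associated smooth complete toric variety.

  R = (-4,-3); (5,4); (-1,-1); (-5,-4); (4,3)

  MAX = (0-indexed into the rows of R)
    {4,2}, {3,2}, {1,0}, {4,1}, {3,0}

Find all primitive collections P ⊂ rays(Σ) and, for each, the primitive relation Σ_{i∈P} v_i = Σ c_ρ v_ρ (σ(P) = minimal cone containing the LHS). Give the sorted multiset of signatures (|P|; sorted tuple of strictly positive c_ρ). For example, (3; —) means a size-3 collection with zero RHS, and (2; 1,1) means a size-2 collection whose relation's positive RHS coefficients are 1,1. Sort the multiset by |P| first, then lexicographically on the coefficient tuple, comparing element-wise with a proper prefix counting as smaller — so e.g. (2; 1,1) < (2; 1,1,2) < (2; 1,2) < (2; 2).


Δ(Σ) — 5 vertices, 5 min non-faces:

  P={0,4}:  v_{0} + v_{4} = 0  →  sig = (2; —)
  P={1,3}:  v_{1} + v_{3} = 0  →  sig = (2; —)
  P={0,2}:  v_{0} + v_{2} = v_{3}  →  sig = (2; 1)
  P={1,2}:  v_{1} + v_{2} = v_{4}  →  sig = (2; 1)
  P={3,4}:  v_{3} + v_{4} = v_{2}  →  sig = (2; 1)

Sorted signature multiset PRS(X):
{ (2; —) ×2,  (2; 1) ×3 }


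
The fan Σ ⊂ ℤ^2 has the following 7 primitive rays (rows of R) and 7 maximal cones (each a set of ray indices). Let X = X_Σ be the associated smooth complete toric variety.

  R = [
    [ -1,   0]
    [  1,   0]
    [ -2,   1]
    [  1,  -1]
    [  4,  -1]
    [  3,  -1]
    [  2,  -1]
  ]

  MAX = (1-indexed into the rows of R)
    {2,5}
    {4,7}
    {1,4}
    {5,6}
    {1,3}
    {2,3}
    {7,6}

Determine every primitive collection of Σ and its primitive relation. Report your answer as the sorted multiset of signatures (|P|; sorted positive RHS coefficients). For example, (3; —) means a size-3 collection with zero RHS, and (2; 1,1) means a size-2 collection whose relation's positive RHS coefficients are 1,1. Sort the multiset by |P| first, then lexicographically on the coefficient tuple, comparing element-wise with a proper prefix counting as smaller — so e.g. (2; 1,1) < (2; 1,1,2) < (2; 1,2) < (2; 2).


Minimal non-faces — 14 found among 7 rays, 7 max cones:

  P = {1,2}:  v_{1} + v_{2} = 0  ⟹  sig = (2; —)
  P = {3,7}:  v_{3} + v_{7} = 0  ⟹  sig = (2; —)
  P = {1,5}:  v_{1} + v_{5} = v_{6}  ⟹  sig = (2; 1)
  P = {1,6}:  v_{1} + v_{6} = v_{7}  ⟹  sig = (2; 1)
  P = {1,7}:  v_{1} + v_{7} = v_{4}  ⟹  sig = (2; 1)
  P = {2,4}:  v_{2} + v_{4} = v_{7}  ⟹  sig = (2; 1)
  P = {2,6}:  v_{2} + v_{6} = v_{5}  ⟹  sig = (2; 1)
  P = {2,7}:  v_{2} + v_{7} = v_{6}  ⟹  sig = (2; 1)
  P = {3,4}:  v_{3} + v_{4} = v_{1}  ⟹  sig = (2; 1)
  P = {3,6}:  v_{3} + v_{6} = v_{2}  ⟹  sig = (2; 1)
  P = {4,5}:  v_{4} + v_{5} = v_{6} + v_{7}  ⟹  sig = (2; 1,1)
  P = {3,5}:  v_{3} + v_{5} = 2·v_{2}  ⟹  sig = (2; 2)
  P = {4,6}:  v_{4} + v_{6} = 2·v_{7}  ⟹  sig = (2; 2)
  P = {5,7}:  v_{5} + v_{7} = 2·v_{6}  ⟹  sig = (2; 2)

so the primitive-relation signature multiset is
    |P|=2: 14 collections, coeffs (), (), (1), (1), (1), (1), (1), (1), (1), (1), (1,1), (2), (2), (2)


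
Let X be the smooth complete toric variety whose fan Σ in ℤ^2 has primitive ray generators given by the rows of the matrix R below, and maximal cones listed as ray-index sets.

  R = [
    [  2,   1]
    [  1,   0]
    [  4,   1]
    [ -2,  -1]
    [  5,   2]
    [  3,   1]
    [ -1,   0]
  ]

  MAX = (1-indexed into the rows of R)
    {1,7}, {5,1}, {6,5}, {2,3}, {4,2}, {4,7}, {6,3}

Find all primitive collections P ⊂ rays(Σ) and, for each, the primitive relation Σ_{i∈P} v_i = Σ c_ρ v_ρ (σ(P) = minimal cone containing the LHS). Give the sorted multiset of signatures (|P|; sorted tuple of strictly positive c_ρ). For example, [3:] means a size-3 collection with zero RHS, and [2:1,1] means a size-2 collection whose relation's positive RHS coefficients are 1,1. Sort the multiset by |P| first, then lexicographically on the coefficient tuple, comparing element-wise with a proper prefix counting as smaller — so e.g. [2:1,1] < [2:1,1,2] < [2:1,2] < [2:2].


14 collections generate NE(X_Σ); each relation:

  {1,4}:  v_{1} + v_{4} = 0 — sig = [2:]
  {2,7}:  v_{2} + v_{7} = 0 — sig = [2:]
  {1,2}:  v_{1} + v_{2} = v_{6} — sig = [2:1]
  {1,6}:  v_{1} + v_{6} = v_{5} — sig = [2:1]
  {2,6}:  v_{2} + v_{6} = v_{3} — sig = [2:1]
  {3,7}:  v_{3} + v_{7} = v_{6} — sig = [2:1]
  {4,5}:  v_{4} + v_{5} = v_{6} — sig = [2:1]
  {4,6}:  v_{4} + v_{6} = v_{2} — sig = [2:1]
  {6,7}:  v_{6} + v_{7} = v_{1} — sig = [2:1]
  {1,3}:  v_{1} + v_{3} = 2·v_{6} — sig = [2:2]
  {2,5}:  v_{2} + v_{5} = 2·v_{6} — sig = [2:2]
  {3,4}:  v_{3} + v_{4} = 2·v_{2} — sig = [2:2]
  {5,7}:  v_{5} + v_{7} = 2·v_{1} — sig = [2:2]
  {3,5}:  v_{3} + v_{5} = 3·v_{6} — sig = [2:3]

Hence PRS(X_Σ) =
[[2:], [2:], [2:1], [2:1], [2:1], [2:1], [2:1], [2:1], [2:1], [2:2], [2:2], [2:2], [2:2], [2:3]]


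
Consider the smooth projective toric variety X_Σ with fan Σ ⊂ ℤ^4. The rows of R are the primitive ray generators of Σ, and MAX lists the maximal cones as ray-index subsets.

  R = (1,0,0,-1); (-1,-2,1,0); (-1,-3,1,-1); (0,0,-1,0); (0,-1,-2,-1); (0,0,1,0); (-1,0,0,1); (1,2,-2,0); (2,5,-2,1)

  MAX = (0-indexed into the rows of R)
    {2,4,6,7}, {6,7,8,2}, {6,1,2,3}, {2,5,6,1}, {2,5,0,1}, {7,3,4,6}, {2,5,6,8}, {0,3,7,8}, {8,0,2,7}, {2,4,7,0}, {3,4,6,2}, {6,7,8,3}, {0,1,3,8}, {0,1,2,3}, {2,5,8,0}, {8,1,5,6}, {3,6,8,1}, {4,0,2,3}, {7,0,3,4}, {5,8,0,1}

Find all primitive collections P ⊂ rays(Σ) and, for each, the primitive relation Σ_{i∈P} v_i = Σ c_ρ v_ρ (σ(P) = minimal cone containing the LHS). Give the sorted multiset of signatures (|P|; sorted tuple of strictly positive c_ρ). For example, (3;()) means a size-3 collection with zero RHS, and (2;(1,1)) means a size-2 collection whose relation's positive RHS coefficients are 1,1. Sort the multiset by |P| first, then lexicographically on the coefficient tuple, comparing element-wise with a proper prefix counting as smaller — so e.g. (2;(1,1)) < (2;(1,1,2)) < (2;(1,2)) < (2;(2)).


10 collections generate NE(X_Σ); each relation:

  • {0,6}:  v_{0} + v_{6} = 0  ⇒ sig = (2;())
  • {3,5}:  v_{3} + v_{5} = 0  ⇒ sig = (2;())
  • {1,7}:  v_{1} + v_{7} = v_{3}  ⇒ sig = (2;(1))
  • {4,5}:  v_{4} + v_{5} = v_{2} + v_{7}  ⇒ sig = (2;(1,1))
  • {5,7}:  v_{5} + v_{7} = v_{2} + v_{8}  ⇒ sig = (2;(1,1))
  • {1,4}:  v_{1} + v_{4} = v_{2} + 2·v_{3}  ⇒ sig = (2;(1,2))
  • {4,8}:  v_{4} + v_{8} = 2·v_{7}  ⇒ sig = (2;(2))
  • {1,2,8}:  v_{1} + v_{2} + v_{8} = 0  ⇒ sig = (3;())
  • {2,3,7}:  v_{2} + v_{3} + v_{7} = v_{4}  ⇒ sig = (3;(1))
  • {2,3,8}:  v_{2} + v_{3} + v_{8} = v_{7}  ⇒ sig = (3;(1))

Signatures (|P|; sorted positive RHS coefficients), sorted:
[(2;()), (2;()), (2;(1)), (2;(1,1)), (2;(1,1)), (2;(1,2)), (2;(2)), (3;()), (3;(1)), (3;(1))]


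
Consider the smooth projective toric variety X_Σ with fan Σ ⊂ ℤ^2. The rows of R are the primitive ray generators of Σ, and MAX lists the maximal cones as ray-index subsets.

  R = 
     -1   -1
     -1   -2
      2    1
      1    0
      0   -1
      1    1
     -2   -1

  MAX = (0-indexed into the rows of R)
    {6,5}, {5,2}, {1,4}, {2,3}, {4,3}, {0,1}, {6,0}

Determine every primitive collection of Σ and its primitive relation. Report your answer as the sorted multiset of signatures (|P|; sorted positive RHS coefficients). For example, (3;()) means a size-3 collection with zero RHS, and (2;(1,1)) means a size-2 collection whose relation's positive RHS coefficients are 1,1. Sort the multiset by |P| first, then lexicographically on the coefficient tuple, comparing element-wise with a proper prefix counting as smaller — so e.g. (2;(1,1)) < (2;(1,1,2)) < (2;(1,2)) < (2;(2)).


Σ has 14 primitive collections:

  P = {0,5}:  v_{0} + v_{5} = 0 ; sig = (2;())
  P = {2,6}:  v_{2} + v_{6} = 0 ; sig = (2;())
  P = {0,2}:  v_{0} + v_{2} = v_{3} ; sig = (2;(1))
  P = {0,3}:  v_{0} + v_{3} = v_{4} ; sig = (2;(1))
  P = {0,4}:  v_{0} + v_{4} = v_{1} ; sig = (2;(1))
  P = {1,5}:  v_{1} + v_{5} = v_{4} ; sig = (2;(1))
  P = {3,5}:  v_{3} + v_{5} = v_{2} ; sig = (2;(1))
  P = {3,6}:  v_{3} + v_{6} = v_{0} ; sig = (2;(1))
  P = {4,5}:  v_{4} + v_{5} = v_{3} ; sig = (2;(1))
  P = {1,2}:  v_{1} + v_{2} = v_{3} + v_{4} ; sig = (2;(1,1))
  P = {1,3}:  v_{1} + v_{3} = 2·v_{4} ; sig = (2;(2))
  P = {2,4}:  v_{2} + v_{4} = 2·v_{3} ; sig = (2;(2))
  P = {4,6}:  v_{4} + v_{6} = 2·v_{0} ; sig = (2;(2))
  P = {1,6}:  v_{1} + v_{6} = 3·v_{0} ; sig = (2;(3))

Signatures (|P|; sorted positive RHS coefficients), sorted:
    |P|=2: 14 collections, coeffs (), (), (1), (1), (1), (1), (1), (1), (1), (1,1), (2), (2), (2), (3)


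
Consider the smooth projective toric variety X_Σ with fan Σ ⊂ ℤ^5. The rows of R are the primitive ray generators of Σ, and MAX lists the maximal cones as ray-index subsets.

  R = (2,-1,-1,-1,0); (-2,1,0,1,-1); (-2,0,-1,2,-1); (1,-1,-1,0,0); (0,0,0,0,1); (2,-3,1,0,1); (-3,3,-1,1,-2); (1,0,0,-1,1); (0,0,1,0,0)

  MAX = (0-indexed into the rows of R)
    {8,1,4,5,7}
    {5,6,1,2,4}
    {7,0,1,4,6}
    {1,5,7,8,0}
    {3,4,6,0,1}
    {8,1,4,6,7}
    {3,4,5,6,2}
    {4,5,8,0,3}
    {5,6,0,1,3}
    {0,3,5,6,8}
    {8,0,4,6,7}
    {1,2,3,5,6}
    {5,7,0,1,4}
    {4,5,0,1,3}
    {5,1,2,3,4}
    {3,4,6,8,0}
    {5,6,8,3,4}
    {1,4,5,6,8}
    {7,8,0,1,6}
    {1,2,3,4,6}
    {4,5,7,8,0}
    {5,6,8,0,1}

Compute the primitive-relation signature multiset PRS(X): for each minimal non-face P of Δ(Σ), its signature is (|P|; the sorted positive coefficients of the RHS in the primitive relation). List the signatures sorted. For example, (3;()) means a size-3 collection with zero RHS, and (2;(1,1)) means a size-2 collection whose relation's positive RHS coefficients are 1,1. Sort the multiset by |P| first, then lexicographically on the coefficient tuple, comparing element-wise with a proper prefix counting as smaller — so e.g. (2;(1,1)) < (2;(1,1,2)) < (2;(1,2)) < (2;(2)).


Δ(Σ) — 9 vertices, 9 min non-faces:

  {3,7}:  v_{3} + v_{7} = v_{0} + v_{4} ; sig = (2;(1,1))
  {2,7}:  v_{2} + v_{7} = v_{1} + v_{3} + v_{4} ; sig = (2;(1,1,1))
  {0,2}:  v_{0} + v_{2} = v_{1} + 2·v_{3} ; sig = (2;(1,2))
  {2,8}:  v_{2} + v_{8} = v_{4} + 2·v_{5} + 2·v_{6} ; sig = (2;(1,2,2))
  {5,6,7}:  v_{5} + v_{6} + v_{7} = 0 ; sig = (3;())
  {1,3,8}:  v_{1} + v_{3} + v_{8} = v_{5} + v_{6} ; sig = (3;(1,1))
  {0,1,4,8}:  v_{0} + v_{1} + v_{4} + v_{8} = 0 ; sig = (4;())
  {0,4,5,6}:  v_{0} + v_{4} + v_{5} + v_{6} = v_{3} ; sig = (4;(1))
  {1,3,4,5,6}:  v_{1} + v_{3} + v_{4} + v_{5} + v_{6} = v_{2} ; sig = (5;(1))

Sorted signature multiset PRS(X):
    |P|=2: 4 collections, coeffs (1,1), (1,1,1), (1,2), (1,2,2)
    |P|=3: 2 collections, coeffs (), (1,1)
    |P|=4: 2 collections, coeffs (), (1)
    |P|=5: 1 collection, coeffs (1)


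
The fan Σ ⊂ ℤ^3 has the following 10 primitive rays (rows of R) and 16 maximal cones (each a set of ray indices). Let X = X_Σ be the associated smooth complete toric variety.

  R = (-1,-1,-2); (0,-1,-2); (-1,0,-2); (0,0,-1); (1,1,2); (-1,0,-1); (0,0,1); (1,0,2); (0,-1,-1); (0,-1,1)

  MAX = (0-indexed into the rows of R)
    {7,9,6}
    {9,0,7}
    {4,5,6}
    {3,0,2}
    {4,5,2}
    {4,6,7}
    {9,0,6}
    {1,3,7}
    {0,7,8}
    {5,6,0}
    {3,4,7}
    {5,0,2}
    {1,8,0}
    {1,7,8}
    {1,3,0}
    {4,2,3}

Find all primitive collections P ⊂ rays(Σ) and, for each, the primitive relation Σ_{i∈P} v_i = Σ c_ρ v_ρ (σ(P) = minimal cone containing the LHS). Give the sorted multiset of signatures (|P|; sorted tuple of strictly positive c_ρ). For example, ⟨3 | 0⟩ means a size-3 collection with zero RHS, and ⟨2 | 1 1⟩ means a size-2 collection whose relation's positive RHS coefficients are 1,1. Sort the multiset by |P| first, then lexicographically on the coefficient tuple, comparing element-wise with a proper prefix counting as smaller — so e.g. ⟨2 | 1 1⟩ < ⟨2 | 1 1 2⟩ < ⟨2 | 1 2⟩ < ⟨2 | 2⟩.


Minimal non-faces — 24 found among 10 rays, 16 max cones:

  P = {0,4}:  v_{0} + v_{4} = 0 — sig = ⟨2 | 0⟩
  P = {2,7}:  v_{2} + v_{7} = 0 — sig = ⟨2 | 0⟩
  P = {3,6}:  v_{3} + v_{6} = 0 — sig = ⟨2 | 0⟩
  P = {1,6}:  v_{1} + v_{6} = v_{8} — sig = ⟨2 | 1⟩
  P = {2,6}:  v_{2} + v_{6} = v_{5} — sig = ⟨2 | 1⟩
  P = {3,5}:  v_{3} + v_{5} = v_{2} — sig = ⟨2 | 1⟩
  P = {3,8}:  v_{3} + v_{8} = v_{1} — sig = ⟨2 | 1⟩
  P = {5,7}:  v_{5} + v_{7} = v_{6} — sig = ⟨2 | 1⟩
  P = {5,8}:  v_{5} + v_{8} = v_{0} — sig = ⟨2 | 1⟩
  P = {1,5}:  v_{1} + v_{5} = v_{0} + v_{3} — sig = ⟨2 | 1 1⟩
  P = {2,8}:  v_{2} + v_{8} = v_{0} + v_{3} — sig = ⟨2 | 1 1⟩
  P = {2,9}:  v_{2} + v_{9} = v_{0} + v_{6} — sig = ⟨2 | 1 1⟩
  P = {3,9}:  v_{3} + v_{9} = v_{0} + v_{7} — sig = ⟨2 | 1 1⟩
  P = {4,8}:  v_{4} + v_{8} = v_{3} + v_{7} — sig = ⟨2 | 1 1⟩
  P = {4,9}:  v_{4} + v_{9} = v_{6} + v_{7} — sig = ⟨2 | 1 1⟩
  P = {6,8}:  v_{6} + v_{8} = v_{0} + v_{7} — sig = ⟨2 | 1 1⟩
  P = {1,9}:  v_{1} + v_{9} = v_{0} + v_{7} + v_{8} — sig = ⟨2 | 1 1 1⟩
  P = {1,2}:  v_{1} + v_{2} = v_{0} + 2·v_{3} — sig = ⟨2 | 1 2⟩
  P = {1,4}:  v_{1} + v_{4} = 2·v_{3} + v_{7} — sig = ⟨2 | 1 2⟩
  P = {5,9}:  v_{5} + v_{9} = v_{0} + 2·v_{6} — sig = ⟨2 | 1 2⟩
  P = {8,9}:  v_{8} + v_{9} = 2·v_{0} + 2·v_{7} — sig = ⟨2 | 2 2⟩
  P = {0,3,7}:  v_{0} + v_{3} + v_{7} = v_{8} — sig = ⟨3 | 1⟩
  P = {0,6,7}:  v_{0} + v_{6} + v_{7} = v_{9} — sig = ⟨3 | 1⟩
  P = {0,1,7}:  v_{0} + v_{1} + v_{7} = 2·v_{8} — sig = ⟨3 | 2⟩

Sorted signature multiset PRS(X):
[⟨2 | 0⟩, ⟨2 | 0⟩, ⟨2 | 0⟩, ⟨2 | 1⟩, ⟨2 | 1⟩, ⟨2 | 1⟩, ⟨2 | 1⟩, ⟨2 | 1⟩, ⟨2 | 1⟩, ⟨2 | 1 1⟩, ⟨2 | 1 1⟩, ⟨2 | 1 1⟩, ⟨2 | 1 1⟩, ⟨2 | 1 1⟩, ⟨2 | 1 1⟩, ⟨2 | 1 1⟩, ⟨2 | 1 1 1⟩, ⟨2 | 1 2⟩, ⟨2 | 1 2⟩, ⟨2 | 1 2⟩, ⟨2 | 2 2⟩, ⟨3 | 1⟩, ⟨3 | 1⟩, ⟨3 | 2⟩]


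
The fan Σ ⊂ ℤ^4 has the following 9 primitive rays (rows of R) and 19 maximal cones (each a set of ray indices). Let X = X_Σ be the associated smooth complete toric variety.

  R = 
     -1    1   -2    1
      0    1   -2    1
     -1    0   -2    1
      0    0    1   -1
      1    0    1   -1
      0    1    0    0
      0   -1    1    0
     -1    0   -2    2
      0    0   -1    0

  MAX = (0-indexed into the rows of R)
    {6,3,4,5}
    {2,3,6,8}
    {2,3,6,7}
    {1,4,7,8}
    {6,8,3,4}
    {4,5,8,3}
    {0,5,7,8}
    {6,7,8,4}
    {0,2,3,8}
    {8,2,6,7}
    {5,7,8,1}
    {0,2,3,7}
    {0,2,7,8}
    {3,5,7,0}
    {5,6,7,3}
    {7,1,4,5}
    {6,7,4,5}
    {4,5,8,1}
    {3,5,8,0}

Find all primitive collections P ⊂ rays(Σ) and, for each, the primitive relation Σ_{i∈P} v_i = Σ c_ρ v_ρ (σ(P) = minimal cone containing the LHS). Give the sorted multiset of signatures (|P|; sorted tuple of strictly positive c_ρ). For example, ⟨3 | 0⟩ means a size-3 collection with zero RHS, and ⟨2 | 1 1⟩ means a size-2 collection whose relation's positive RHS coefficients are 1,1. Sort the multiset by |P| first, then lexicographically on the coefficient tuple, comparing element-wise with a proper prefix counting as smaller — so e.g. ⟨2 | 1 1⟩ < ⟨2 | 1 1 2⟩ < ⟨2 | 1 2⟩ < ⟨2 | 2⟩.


Σ has 12 primitive collections:

  {2,4}:  v_{2} + v_{4} = v_{8}  ⇒ sig = ⟨2 | 1⟩
  {2,5}:  v_{2} + v_{5} = v_{0}  ⇒ sig = ⟨2 | 1⟩
  {0,4}:  v_{0} + v_{4} = v_{5} + v_{8}  ⇒ sig = ⟨2 | 1 1⟩
  {0,6}:  v_{0} + v_{6} = v_{3} + v_{7}  ⇒ sig = ⟨2 | 1 1⟩
  {1,3}:  v_{1} + v_{3} = v_{5} + v_{8}  ⇒ sig = ⟨2 | 1 1⟩
  {1,6}:  v_{1} + v_{6} = v_{4} + v_{7}  ⇒ sig = ⟨2 | 1 1⟩
  {1,2}:  v_{1} + v_{2} = v_{5} + v_{7} + 2·v_{8}  ⇒ sig = ⟨2 | 1 1 2⟩
  {0,1}:  v_{0} + v_{1} = 2·v_{5} + v_{7} + 2·v_{8}  ⇒ sig = ⟨2 | 1 2 2⟩
  {3,4,7}:  v_{3} + v_{4} + v_{7} = 0  ⇒ sig = ⟨3 | 0⟩
  {5,6,8}:  v_{5} + v_{6} + v_{8} = 0  ⇒ sig = ⟨3 | 0⟩
  {3,7,8}:  v_{3} + v_{7} + v_{8} = v_{2}  ⇒ sig = ⟨3 | 1⟩
  {4,5,7,8}:  v_{4} + v_{5} + v_{7} + v_{8} = v_{1}  ⇒ sig = ⟨4 | 1⟩

so the primitive-relation signature multiset is
    |P|=2: 8 collections, coeffs (1), (1), (1,1), (1,1), (1,1), (1,1), (1,1,2), (1,2,2)
    |P|=3: 3 collections, coeffs (), (), (1)
    |P|=4: 1 collection, coeffs (1)


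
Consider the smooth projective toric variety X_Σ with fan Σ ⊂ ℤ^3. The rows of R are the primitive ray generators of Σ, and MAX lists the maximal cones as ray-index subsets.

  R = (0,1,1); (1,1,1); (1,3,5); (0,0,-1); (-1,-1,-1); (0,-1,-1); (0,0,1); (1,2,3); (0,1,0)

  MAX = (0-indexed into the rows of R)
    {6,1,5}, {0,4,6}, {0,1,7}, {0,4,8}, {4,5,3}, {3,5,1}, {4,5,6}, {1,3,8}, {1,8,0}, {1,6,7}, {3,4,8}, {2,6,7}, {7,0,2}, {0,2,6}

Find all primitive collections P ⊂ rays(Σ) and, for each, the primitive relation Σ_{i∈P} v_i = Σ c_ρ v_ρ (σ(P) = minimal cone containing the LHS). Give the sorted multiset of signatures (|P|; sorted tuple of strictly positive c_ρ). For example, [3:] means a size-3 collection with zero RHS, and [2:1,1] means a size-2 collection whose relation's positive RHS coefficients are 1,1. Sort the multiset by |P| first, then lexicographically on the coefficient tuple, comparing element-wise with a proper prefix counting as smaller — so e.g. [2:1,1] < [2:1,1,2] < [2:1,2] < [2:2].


17 collections generate NE(X_Σ); each relation:

  • {0,5}:  v_{0} + v_{5} = 0  →  sig = [2:]
  • {1,4}:  v_{1} + v_{4} = 0  →  sig = [2:]
  • {3,6}:  v_{3} + v_{6} = 0  →  sig = [2:]
  • {0,3}:  v_{0} + v_{3} = v_{8}  →  sig = [2:1]
  • {5,8}:  v_{5} + v_{8} = v_{3}  →  sig = [2:1]
  • {6,8}:  v_{6} + v_{8} = v_{0}  →  sig = [2:1]
  • {2,3}:  v_{2} + v_{3} = v_{0} + v_{7}  →  sig = [2:1,1]
  • {2,5}:  v_{2} + v_{5} = v_{6} + v_{7}  →  sig = [2:1,1]
  • {3,7}:  v_{3} + v_{7} = v_{0} + v_{1}  →  sig = [2:1,1]
  • {4,7}:  v_{4} + v_{7} = v_{0} + v_{6}  →  sig = [2:1,1]
  • {5,7}:  v_{5} + v_{7} = v_{1} + v_{6}  →  sig = [2:1,1]
  • {2,8}:  v_{2} + v_{8} = 2·v_{0} + v_{7}  →  sig = [2:1,2]
  • {7,8}:  v_{7} + v_{8} = 2·v_{0} + v_{1}  →  sig = [2:1,2]
  • {1,2}:  v_{1} + v_{2} = 2·v_{7}  →  sig = [2:2]
  • {2,4}:  v_{2} + v_{4} = 2·v_{0} + 2·v_{6}  →  sig = [2:2,2]
  • {0,1,6}:  v_{0} + v_{1} + v_{6} = v_{7}  →  sig = [3:1]
  • {0,6,7}:  v_{0} + v_{6} + v_{7} = v_{2}  →  sig = [3:1]

Hence PRS(X_Σ) =
    |P|=2: 15 collections, coeffs (), (), (), (1), (1), (1), (1,1), (1,1), (1,1), (1,1), (1,1), (1,2), (1,2), (2), (2,2)
    |P|=3: 2 collections, coeffs (1), (1)


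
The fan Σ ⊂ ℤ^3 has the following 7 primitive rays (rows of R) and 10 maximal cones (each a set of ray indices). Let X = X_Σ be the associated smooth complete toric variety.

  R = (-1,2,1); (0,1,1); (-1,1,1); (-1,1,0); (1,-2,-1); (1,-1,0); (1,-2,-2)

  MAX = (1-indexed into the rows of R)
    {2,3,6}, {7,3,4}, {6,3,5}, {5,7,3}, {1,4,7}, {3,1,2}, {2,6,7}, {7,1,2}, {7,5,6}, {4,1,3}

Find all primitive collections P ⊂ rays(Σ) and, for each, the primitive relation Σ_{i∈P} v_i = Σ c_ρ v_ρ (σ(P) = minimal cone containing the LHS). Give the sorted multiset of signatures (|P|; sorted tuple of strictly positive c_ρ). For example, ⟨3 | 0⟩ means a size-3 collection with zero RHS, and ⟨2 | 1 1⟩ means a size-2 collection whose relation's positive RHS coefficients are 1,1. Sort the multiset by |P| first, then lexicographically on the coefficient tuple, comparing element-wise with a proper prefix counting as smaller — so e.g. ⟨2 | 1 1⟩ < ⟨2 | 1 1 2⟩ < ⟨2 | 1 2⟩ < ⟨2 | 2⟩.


Δ(Σ) — 7 vertices, 9 min non-faces:

  • {1,5}:  v_{1} + v_{5} = 0  ⇒ sig = ⟨2 | 0⟩
  • {4,6}:  v_{4} + v_{6} = 0  ⇒ sig = ⟨2 | 0⟩
  • {1,6}:  v_{1} + v_{6} = v_{2}  ⇒ sig = ⟨2 | 1⟩
  • {2,4}:  v_{2} + v_{4} = v_{1}  ⇒ sig = ⟨2 | 1⟩
  • {2,5}:  v_{2} + v_{5} = v_{6}  ⇒ sig = ⟨2 | 1⟩
  • {4,5}:  v_{4} + v_{5} = v_{3} + v_{7}  ⇒ sig = ⟨2 | 1 1⟩
  • {2,3,7}:  v_{2} + v_{3} + v_{7} = 0  ⇒ sig = ⟨3 | 0⟩
  • {1,3,7}:  v_{1} + v_{3} + v_{7} = v_{4}  ⇒ sig = ⟨3 | 1⟩
  • {3,6,7}:  v_{3} + v_{6} + v_{7} = v_{5}  ⇒ sig = ⟨3 | 1⟩

Signatures (|P|; sorted positive RHS coefficients), sorted:
    ⟨2 | 0⟩
    ⟨2 | 0⟩
    ⟨2 | 1⟩
    ⟨2 | 1⟩
    ⟨2 | 1⟩
    ⟨2 | 1 1⟩
    ⟨3 | 0⟩
    ⟨3 | 1⟩
    ⟨3 | 1⟩


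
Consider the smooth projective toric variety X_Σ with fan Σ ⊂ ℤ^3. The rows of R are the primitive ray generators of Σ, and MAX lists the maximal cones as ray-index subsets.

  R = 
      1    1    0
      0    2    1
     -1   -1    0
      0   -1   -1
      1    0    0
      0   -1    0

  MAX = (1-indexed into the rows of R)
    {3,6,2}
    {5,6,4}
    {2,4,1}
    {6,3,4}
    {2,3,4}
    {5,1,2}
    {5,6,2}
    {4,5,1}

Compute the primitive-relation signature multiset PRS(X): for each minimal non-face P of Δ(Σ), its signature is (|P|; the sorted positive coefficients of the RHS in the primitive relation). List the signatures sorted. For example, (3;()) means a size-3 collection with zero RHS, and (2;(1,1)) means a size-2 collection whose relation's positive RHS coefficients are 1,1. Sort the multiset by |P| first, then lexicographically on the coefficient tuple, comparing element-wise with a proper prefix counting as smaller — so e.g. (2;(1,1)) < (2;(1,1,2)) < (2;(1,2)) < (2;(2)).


Σ has 5 primitive collections:

  P = {1,3}:  v_{1} + v_{3} = 0 ; sig = (2;())
  P = {1,6}:  v_{1} + v_{6} = v_{5} ; sig = (2;(1))
  P = {3,5}:  v_{3} + v_{5} = v_{6} ; sig = (2;(1))
  P = {2,4,6}:  v_{2} + v_{4} + v_{6} = 0 ; sig = (3;())
  P = {2,4,5}:  v_{2} + v_{4} + v_{5} = v_{1} ; sig = (3;(1))

Sorted signature multiset PRS(X):
[(2;()), (2;(1)), (2;(1)), (3;()), (3;(1))]


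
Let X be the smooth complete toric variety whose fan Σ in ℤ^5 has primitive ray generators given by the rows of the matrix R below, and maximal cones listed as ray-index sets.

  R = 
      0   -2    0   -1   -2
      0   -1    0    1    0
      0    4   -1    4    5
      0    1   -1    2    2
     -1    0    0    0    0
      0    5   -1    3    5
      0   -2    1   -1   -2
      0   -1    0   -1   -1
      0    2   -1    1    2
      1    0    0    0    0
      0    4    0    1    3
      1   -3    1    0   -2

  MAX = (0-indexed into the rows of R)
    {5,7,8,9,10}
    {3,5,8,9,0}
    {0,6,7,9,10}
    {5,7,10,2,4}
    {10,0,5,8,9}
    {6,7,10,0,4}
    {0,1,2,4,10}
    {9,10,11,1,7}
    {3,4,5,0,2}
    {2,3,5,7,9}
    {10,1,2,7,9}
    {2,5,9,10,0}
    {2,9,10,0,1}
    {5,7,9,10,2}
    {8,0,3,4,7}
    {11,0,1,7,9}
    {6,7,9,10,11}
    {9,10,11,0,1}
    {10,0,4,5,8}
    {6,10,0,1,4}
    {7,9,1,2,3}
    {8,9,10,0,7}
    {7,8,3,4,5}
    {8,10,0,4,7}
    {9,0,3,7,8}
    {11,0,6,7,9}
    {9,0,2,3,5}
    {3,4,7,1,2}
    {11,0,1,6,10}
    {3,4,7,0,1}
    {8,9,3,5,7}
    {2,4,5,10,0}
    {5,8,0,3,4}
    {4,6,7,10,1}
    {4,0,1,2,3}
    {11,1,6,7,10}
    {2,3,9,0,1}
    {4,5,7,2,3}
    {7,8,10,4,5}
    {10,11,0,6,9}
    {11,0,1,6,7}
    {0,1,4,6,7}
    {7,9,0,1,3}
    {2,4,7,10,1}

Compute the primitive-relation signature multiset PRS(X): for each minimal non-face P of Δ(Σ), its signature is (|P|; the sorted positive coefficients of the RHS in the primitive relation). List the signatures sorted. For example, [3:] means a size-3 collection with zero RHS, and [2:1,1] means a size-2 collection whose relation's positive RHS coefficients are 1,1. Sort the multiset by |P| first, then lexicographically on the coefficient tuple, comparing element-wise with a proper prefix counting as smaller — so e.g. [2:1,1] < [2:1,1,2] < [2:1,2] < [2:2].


Σ has 19 primitive collections:

  P={4,9}:  v_{4} + v_{9} = 0  so sig = [2:]
  P={6,8}:  v_{6} + v_{8} = 0  so sig = [2:]
  P={1,5}:  v_{1} + v_{5} = v_{2}  so sig = [2:1]
  P={1,8}:  v_{1} + v_{8} = v_{3}  so sig = [2:1]
  P={3,6}:  v_{3} + v_{6} = v_{1}  so sig = [2:1]
  P={3,10}:  v_{3} + v_{10} = v_{5}  so sig = [2:1]
  P={2,8}:  v_{2} + v_{8} = v_{3} + v_{5}  so sig = [2:1,1]
  P={4,11}:  v_{4} + v_{11} = v_{1} + v_{6}  so sig = [2:1,1]
  P={5,6}:  v_{5} + v_{6} = v_{1} + v_{10}  so sig = [2:1,1]
  P={8,11}:  v_{8} + v_{11} = v_{1} + v_{9}  so sig = [2:1,1]
  P={5,11}:  v_{5} + v_{11} = 2·v_{1} + v_{9} + v_{10}  so sig = [2:1,1,2]
  P={2,11}:  v_{2} + v_{11} = 3·v_{1} + v_{9} + v_{10}  so sig = [2:1,1,3]
  P={2,6}:  v_{2} + v_{6} = 2·v_{1} + v_{10}  so sig = [2:1,2]
  P={3,11}:  v_{3} + v_{11} = 2·v_{1} + v_{9}  so sig = [2:1,2]
  P={0,2,7}:  v_{0} + v_{2} + v_{7} = v_{3}  so sig = [3:1]
  P={0,5,7}:  v_{0} + v_{5} + v_{7} = v_{8}  so sig = [3:1]
  P={1,6,9}:  v_{1} + v_{6} + v_{9} = v_{11}  so sig = [3:1]
  P={0,1,7,10}:  v_{0} + v_{1} + v_{7} + v_{10} = 0  so sig = [4:]
  P={0,7,10,11}:  v_{0} + v_{7} + v_{10} + v_{11} = v_{6} + v_{9}  so sig = [4:1,1]

Hence PRS(X_Σ) =
    [2:]
    [2:]
    [2:1]
    [2:1]
    [2:1]
    [2:1]
    [2:1,1]
    [2:1,1]
    [2:1,1]
    [2:1,1]
    [2:1,1,2]
    [2:1,1,3]
    [2:1,2]
    [2:1,2]
    [3:1]
    [3:1]
    [3:1]
    [4:]
    [4:1,1]


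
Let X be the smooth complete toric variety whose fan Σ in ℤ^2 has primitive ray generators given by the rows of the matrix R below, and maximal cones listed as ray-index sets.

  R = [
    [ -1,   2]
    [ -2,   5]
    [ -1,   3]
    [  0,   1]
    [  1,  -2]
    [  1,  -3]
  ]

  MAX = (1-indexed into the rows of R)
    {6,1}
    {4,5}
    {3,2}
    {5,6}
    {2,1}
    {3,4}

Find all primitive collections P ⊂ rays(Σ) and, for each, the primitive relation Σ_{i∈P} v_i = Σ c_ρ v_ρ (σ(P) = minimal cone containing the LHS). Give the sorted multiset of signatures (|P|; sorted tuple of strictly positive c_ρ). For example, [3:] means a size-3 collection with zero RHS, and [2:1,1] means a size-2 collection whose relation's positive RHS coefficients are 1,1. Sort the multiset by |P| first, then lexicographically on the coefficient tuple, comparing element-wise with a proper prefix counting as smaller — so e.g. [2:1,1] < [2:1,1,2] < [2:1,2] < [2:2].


Minimal non-faces — 9 found among 6 rays, 6 max cones:

  {1,5}:  v_{1} + v_{5} = 0 — sig = [2:]
  {3,6}:  v_{3} + v_{6} = 0 — sig = [2:]
  {1,3}:  v_{1} + v_{3} = v_{2} — sig = [2:1]
  {1,4}:  v_{1} + v_{4} = v_{3} — sig = [2:1]
  {2,5}:  v_{2} + v_{5} = v_{3} — sig = [2:1]
  {2,6}:  v_{2} + v_{6} = v_{1} — sig = [2:1]
  {3,5}:  v_{3} + v_{5} = v_{4} — sig = [2:1]
  {4,6}:  v_{4} + v_{6} = v_{5} — sig = [2:1]
  {2,4}:  v_{2} + v_{4} = 2·v_{3} — sig = [2:2]

Sorted signature multiset PRS(X):
{ [2:] ×2,  [2:1] ×6,  [2:2] }


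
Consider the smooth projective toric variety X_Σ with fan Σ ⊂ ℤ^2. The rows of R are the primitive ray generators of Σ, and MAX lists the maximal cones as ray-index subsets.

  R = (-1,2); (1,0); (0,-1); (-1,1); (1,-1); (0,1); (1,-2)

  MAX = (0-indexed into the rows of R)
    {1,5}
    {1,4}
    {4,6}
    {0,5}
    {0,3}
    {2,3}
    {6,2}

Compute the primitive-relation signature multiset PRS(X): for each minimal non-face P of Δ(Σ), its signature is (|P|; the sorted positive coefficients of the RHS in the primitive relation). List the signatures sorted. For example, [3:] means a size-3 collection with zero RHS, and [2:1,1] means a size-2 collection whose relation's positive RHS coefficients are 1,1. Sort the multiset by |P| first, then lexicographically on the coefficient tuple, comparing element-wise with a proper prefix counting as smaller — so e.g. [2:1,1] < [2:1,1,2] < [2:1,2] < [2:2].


|primitive collections| = 14. Relations:

  P = {0,6}:  v_{0} + v_{6} = 0 ; sig = [2:]
  P = {2,5}:  v_{2} + v_{5} = 0 ; sig = [2:]
  P = {3,4}:  v_{3} + v_{4} = 0 ; sig = [2:]
  P = {0,2}:  v_{0} + v_{2} = v_{3} ; sig = [2:1]
  P = {0,4}:  v_{0} + v_{4} = v_{5} ; sig = [2:1]
  P = {1,2}:  v_{1} + v_{2} = v_{4} ; sig = [2:1]
  P = {1,3}:  v_{1} + v_{3} = v_{5} ; sig = [2:1]
  P = {2,4}:  v_{2} + v_{4} = v_{6} ; sig = [2:1]
  P = {3,5}:  v_{3} + v_{5} = v_{0} ; sig = [2:1]
  P = {3,6}:  v_{3} + v_{6} = v_{2} ; sig = [2:1]
  P = {4,5}:  v_{4} + v_{5} = v_{1} ; sig = [2:1]
  P = {5,6}:  v_{5} + v_{6} = v_{4} ; sig = [2:1]
  P = {0,1}:  v_{0} + v_{1} = 2·v_{5} ; sig = [2:2]
  P = {1,6}:  v_{1} + v_{6} = 2·v_{4} ; sig = [2:2]

Signatures (|P|; sorted positive RHS coefficients), sorted:
[[2:], [2:], [2:], [2:1], [2:1], [2:1], [2:1], [2:1], [2:1], [2:1], [2:1], [2:1], [2:2], [2:2]]


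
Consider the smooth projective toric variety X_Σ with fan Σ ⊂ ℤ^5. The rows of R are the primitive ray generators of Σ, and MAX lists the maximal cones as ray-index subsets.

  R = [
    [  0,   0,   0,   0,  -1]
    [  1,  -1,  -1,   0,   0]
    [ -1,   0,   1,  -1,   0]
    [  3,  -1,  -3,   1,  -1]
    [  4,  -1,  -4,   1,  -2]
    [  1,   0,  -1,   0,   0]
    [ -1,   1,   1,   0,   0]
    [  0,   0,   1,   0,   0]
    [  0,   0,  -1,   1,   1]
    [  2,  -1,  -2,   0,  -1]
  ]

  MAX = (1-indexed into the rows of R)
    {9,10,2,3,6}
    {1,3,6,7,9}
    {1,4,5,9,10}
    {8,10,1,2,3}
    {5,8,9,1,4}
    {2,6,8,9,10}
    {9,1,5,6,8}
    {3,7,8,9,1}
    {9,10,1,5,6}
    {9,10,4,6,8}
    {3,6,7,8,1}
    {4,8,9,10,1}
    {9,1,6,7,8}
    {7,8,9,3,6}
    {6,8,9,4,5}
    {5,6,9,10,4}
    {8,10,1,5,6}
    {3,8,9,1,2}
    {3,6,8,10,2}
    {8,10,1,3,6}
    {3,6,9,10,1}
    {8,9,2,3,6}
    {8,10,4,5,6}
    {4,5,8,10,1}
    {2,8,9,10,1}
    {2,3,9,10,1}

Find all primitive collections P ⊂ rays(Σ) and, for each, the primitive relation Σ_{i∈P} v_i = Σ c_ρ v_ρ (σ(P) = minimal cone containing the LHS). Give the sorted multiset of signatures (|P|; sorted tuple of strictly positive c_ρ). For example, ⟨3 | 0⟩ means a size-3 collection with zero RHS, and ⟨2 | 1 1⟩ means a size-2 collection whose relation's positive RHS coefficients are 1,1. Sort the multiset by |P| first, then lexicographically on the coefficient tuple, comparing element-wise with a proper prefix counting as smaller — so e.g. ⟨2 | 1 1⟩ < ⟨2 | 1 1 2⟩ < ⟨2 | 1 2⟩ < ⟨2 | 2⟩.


The 14 primitive collections of Σ (r=10, n=5):

  P={2,7}:  v_{2} + v_{7} = 0 — sig = ⟨2 | 0⟩
  P={3,4}:  v_{3} + v_{4} = v_{10} — sig = ⟨2 | 1⟩
  P={2,5}:  v_{2} + v_{5} = v_{4} + v_{10} — sig = ⟨2 | 1 1⟩
  P={7,10}:  v_{7} + v_{10} = v_{1} + v_{6} — sig = ⟨2 | 1 1⟩
  P={3,5}:  v_{3} + v_{5} = v_{1} + v_{6} + v_{10} — sig = ⟨2 | 1 1 1⟩
  P={2,4}:  v_{2} + v_{4} = v_{8} + v_{9} + 2·v_{10} — sig = ⟨2 | 1 1 2⟩
  P={4,7}:  v_{4} + v_{7} = 2·v_{1} + 2·v_{6} + v_{8} + v_{9} — sig = ⟨2 | 1 1 2 2⟩
  P={5,7}:  v_{5} + v_{7} = 3·v_{1} + 3·v_{6} + v_{8} + v_{9} — sig = ⟨2 | 1 1 3 3⟩
  P={1,2,6}:  v_{1} + v_{2} + v_{6} = v_{10} — sig = ⟨3 | 1⟩
  P={1,4,6}:  v_{1} + v_{4} + v_{6} = v_{5} — sig = ⟨3 | 1⟩
  P={3,8,9,10}:  v_{3} + v_{8} + v_{9} + v_{10} = v_{2} — sig = ⟨4 | 1⟩
  P={5,8,9,10}:  v_{5} + v_{8} + v_{9} + v_{10} = 2·v_{4} — sig = ⟨4 | 2⟩
  P={1,3,6,8,9}:  v_{1} + v_{3} + v_{6} + v_{8} + v_{9} = 0 — sig = ⟨5 | 0⟩
  P={1,6,8,9,10}:  v_{1} + v_{6} + v_{8} + v_{9} + v_{10} = v_{4} — sig = ⟨5 | 1⟩

Sorted signature multiset PRS(X):
    ⟨2 | 0⟩
    ⟨2 | 1⟩
    ⟨2 | 1 1⟩
    ⟨2 | 1 1⟩
    ⟨2 | 1 1 1⟩
    ⟨2 | 1 1 2⟩
    ⟨2 | 1 1 2 2⟩
    ⟨2 | 1 1 3 3⟩
    ⟨3 | 1⟩
    ⟨3 | 1⟩
    ⟨4 | 1⟩
    ⟨4 | 2⟩
    ⟨5 | 0⟩
    ⟨5 | 1⟩


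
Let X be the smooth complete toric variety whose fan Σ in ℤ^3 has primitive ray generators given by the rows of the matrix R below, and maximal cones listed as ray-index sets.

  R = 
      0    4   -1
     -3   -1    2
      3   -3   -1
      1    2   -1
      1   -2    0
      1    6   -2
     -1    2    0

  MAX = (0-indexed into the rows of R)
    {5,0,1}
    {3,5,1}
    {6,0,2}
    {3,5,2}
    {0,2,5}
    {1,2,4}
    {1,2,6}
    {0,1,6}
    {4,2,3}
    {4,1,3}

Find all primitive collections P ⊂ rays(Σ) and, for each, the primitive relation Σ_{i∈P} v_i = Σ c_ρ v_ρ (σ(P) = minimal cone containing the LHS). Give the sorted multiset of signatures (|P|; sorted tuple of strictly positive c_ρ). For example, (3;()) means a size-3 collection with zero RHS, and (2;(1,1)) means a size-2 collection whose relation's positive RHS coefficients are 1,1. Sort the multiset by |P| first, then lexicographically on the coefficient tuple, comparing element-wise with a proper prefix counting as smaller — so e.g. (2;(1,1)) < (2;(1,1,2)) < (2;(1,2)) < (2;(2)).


9 collections generate NE(X_Σ); each relation:

  P={4,6}:  v_{4} + v_{6} = 0  ⟹  sig = (2;())
  P={0,3}:  v_{0} + v_{3} = v_{5}  ⟹  sig = (2;(1))
  P={0,4}:  v_{0} + v_{4} = v_{3}  ⟹  sig = (2;(1))
  P={3,6}:  v_{3} + v_{6} = v_{0}  ⟹  sig = (2;(1))
  P={4,5}:  v_{4} + v_{5} = 2·v_{3}  ⟹  sig = (2;(2))
  P={5,6}:  v_{5} + v_{6} = 2·v_{0}  ⟹  sig = (2;(2))
  P={0,1,2}:  v_{0} + v_{1} + v_{2} = 0  ⟹  sig = (3;())
  P={1,2,3}:  v_{1} + v_{2} + v_{3} = v_{4}  ⟹  sig = (3;(1))
  P={1,2,5}:  v_{1} + v_{2} + v_{5} = v_{3}  ⟹  sig = (3;(1))

so the primitive-relation signature multiset is
{ (2;()),  (2;(1)) ×3,  (2;(2)) ×2,  (3;()),  (3;(1)) ×2 }


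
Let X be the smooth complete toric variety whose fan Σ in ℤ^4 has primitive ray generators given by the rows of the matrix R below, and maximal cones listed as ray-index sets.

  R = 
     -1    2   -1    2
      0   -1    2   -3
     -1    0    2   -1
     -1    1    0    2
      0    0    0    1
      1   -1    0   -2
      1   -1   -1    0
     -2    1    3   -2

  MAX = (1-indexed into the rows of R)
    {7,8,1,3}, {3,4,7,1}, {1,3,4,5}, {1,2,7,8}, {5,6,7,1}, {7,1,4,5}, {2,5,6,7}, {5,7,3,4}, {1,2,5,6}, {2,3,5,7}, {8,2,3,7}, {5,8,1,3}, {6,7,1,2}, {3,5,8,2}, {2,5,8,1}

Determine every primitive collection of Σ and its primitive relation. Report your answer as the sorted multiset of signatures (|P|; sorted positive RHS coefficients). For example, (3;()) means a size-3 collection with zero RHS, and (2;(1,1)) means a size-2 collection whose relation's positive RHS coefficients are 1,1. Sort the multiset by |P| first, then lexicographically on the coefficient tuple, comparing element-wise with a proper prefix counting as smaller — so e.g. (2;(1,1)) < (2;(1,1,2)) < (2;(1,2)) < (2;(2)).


9 collections generate NE(X_Σ); each relation:

  P={4,6}:  v_{4} + v_{6} = 0  ⟹  sig = (2;())
  P={2,4}:  v_{2} + v_{4} = v_{3}  ⟹  sig = (2;(1))
  P={3,6}:  v_{3} + v_{6} = v_{2}  ⟹  sig = (2;(1))
  P={4,8}:  v_{4} + v_{8} = v_{1} + 2·v_{3}  ⟹  sig = (2;(1,2))
  P={6,8}:  v_{6} + v_{8} = v_{1} + 2·v_{2}  ⟹  sig = (2;(1,2))
  P={1,2,3}:  v_{1} + v_{2} + v_{3} = v_{8}  ⟹  sig = (3;(1))
  P={5,7,8}:  v_{5} + v_{7} + v_{8} = v_{3}  ⟹  sig = (3;(1))
  P={1,2,5,7}:  v_{1} + v_{2} + v_{5} + v_{7} = 0  ⟹  sig = (4;())
  P={1,3,5,7}:  v_{1} + v_{3} + v_{5} + v_{7} = v_{4}  ⟹  sig = (4;(1))

Hence PRS(X_Σ) =
    (2;())
    (2;(1))
    (2;(1))
    (2;(1,2))
    (2;(1,2))
    (3;(1))
    (3;(1))
    (4;())
    (4;(1))


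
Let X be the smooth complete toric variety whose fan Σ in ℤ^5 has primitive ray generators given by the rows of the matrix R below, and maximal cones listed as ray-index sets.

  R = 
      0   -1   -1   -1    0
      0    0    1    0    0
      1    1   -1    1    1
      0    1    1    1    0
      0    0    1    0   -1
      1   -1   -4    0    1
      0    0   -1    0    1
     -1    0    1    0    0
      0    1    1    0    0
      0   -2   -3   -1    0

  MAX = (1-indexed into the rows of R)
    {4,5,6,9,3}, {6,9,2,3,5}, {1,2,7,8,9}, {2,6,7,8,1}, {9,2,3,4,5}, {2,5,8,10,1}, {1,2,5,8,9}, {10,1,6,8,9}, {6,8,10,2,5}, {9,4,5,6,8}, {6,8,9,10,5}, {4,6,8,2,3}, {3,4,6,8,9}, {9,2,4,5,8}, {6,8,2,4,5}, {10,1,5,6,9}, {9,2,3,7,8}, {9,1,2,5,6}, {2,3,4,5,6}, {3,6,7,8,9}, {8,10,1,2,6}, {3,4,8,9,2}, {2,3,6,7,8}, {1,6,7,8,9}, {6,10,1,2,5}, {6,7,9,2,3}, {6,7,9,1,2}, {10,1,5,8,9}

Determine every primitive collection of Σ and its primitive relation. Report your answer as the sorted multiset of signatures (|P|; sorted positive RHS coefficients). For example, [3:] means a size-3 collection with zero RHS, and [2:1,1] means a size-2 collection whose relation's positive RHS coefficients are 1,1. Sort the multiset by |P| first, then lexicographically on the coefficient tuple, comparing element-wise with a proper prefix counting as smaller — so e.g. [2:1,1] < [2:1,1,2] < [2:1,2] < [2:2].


Minimal non-faces — 12 found among 10 rays, 28 max cones:

  {1,4}:  v_{1} + v_{4} = 0  ⇒ sig = [2:]
  {5,7}:  v_{5} + v_{7} = 0  ⇒ sig = [2:]
  {3,10}:  v_{3} + v_{10} = v_{6}  ⇒ sig = [2:1]
  {4,7}:  v_{4} + v_{7} = v_{3} + v_{8}  ⇒ sig = [2:1,1]
  {1,3}:  v_{1} + v_{3} = v_{2} + v_{6} + v_{9}  ⇒ sig = [2:1,1,1]
  {4,10}:  v_{4} + v_{10} = v_{5} + v_{6} + v_{8}  ⇒ sig = [2:1,1,1]
  {7,10}:  v_{7} + v_{10} = v_{1} + v_{6} + v_{8}  ⇒ sig = [2:1,1,1]
  {2,9,10}:  v_{2} + v_{9} + v_{10} = v_{1}  ⇒ sig = [3:1]
  {3,5,8}:  v_{3} + v_{5} + v_{8} = v_{4}  ⇒ sig = [3:1]
  {1,5,6,8}:  v_{1} + v_{5} + v_{6} + v_{8} = v_{10}  ⇒ sig = [4:1]
  {2,4,6,9}:  v_{2} + v_{4} + v_{6} + v_{9} = v_{3}  ⇒ sig = [4:1]
  {2,6,8,9}:  v_{2} + v_{6} + v_{8} + v_{9} = v_{7}  ⇒ sig = [4:1]

Hence PRS(X_Σ) =
[[2:], [2:], [2:1], [2:1,1], [2:1,1,1], [2:1,1,1], [2:1,1,1], [3:1], [3:1], [4:1], [4:1], [4:1]]


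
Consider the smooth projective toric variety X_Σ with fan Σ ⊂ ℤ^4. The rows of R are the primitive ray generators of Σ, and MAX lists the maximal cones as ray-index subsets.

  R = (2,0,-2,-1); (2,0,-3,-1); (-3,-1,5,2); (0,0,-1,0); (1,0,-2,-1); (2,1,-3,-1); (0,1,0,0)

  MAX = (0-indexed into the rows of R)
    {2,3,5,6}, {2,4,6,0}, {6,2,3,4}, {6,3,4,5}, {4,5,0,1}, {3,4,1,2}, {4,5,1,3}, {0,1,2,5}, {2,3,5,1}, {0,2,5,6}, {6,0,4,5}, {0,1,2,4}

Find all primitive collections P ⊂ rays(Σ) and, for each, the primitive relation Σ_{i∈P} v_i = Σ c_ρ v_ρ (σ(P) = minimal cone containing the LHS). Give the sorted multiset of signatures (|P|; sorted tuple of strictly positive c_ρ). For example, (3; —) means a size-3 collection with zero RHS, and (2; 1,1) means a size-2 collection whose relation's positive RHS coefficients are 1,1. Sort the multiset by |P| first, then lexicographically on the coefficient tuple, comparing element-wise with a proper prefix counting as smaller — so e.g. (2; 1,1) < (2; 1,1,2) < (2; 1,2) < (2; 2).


Primitive collections (3):

  P = {0,3}:  v_{0} + v_{3} = v_{1} — sig = (2; 1)
  P = {1,6}:  v_{1} + v_{6} = v_{5} — sig = (2; 1)
  P = {2,4,5}:  v_{2} + v_{4} + v_{5} = 0 — sig = (3; —)

so the primitive-relation signature multiset is
[(2; 1), (2; 1), (3; —)]


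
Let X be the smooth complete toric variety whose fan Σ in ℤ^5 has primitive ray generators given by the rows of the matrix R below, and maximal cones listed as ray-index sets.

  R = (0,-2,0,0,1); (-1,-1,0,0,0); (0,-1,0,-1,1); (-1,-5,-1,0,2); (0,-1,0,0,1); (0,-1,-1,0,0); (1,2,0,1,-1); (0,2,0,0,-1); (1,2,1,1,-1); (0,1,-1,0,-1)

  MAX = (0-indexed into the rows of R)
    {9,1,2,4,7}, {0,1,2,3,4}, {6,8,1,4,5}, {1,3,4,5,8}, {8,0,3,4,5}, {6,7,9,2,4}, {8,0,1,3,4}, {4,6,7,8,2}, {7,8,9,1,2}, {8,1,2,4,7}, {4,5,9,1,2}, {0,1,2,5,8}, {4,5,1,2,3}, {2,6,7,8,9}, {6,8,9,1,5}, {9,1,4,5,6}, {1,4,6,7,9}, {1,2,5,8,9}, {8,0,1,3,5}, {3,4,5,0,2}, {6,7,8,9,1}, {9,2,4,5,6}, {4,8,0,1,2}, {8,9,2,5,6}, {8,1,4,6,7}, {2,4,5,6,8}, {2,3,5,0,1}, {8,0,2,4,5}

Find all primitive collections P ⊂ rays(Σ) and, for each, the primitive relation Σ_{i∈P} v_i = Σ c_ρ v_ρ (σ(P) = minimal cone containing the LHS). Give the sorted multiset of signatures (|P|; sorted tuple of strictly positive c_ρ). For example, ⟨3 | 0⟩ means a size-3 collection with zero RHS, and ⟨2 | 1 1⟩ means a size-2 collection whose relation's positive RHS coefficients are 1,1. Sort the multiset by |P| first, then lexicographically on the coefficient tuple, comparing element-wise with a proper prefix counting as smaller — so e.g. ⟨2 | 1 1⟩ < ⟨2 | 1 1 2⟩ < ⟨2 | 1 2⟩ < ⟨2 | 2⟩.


Primitive collections (12):

  • {0,7}:  v_{0} + v_{7} = 0 ; sig = ⟨2 | 0⟩
  • {0,9}:  v_{0} + v_{9} = v_{5} ; sig = ⟨2 | 1⟩
  • {5,7}:  v_{5} + v_{7} = v_{9} ; sig = ⟨2 | 1⟩
  • {0,6}:  v_{0} + v_{6} = v_{4} + v_{5} + v_{8} ; sig = ⟨2 | 1 1 1⟩
  • {3,7}:  v_{3} + v_{7} = v_{1} + v_{4} + v_{5} ; sig = ⟨2 | 1 1 1⟩
  • {3,9}:  v_{3} + v_{9} = v_{1} + v_{4} + 2·v_{5} ; sig = ⟨2 | 1 1 2⟩
  • {3,6}:  v_{3} + v_{6} = v_{1} + 2·v_{4} + 2·v_{5} + v_{8} ; sig = ⟨2 | 1 1 2 2⟩
  • {1,2,6}:  v_{1} + v_{2} + v_{6} = 0 ; sig = ⟨3 | 0⟩
  • {4,8,9}:  v_{4} + v_{8} + v_{9} = v_{6} ; sig = ⟨3 | 1⟩
  • {2,3,8}:  v_{2} + v_{3} + v_{8} = 2·v_{0} ; sig = ⟨3 | 2⟩
  • {0,1,4,5}:  v_{0} + v_{1} + v_{4} + v_{5} = v_{3} ; sig = ⟨4 | 1⟩
  • {1,2,4,5,8}:  v_{1} + v_{2} + v_{4} + v_{5} + v_{8} = v_{0} ; sig = ⟨5 | 1⟩

Hence PRS(X_Σ) =
    ⟨2 | 0⟩
    ⟨2 | 1⟩
    ⟨2 | 1⟩
    ⟨2 | 1 1 1⟩
    ⟨2 | 1 1 1⟩
    ⟨2 | 1 1 2⟩
    ⟨2 | 1 1 2 2⟩
    ⟨3 | 0⟩
    ⟨3 | 1⟩
    ⟨3 | 2⟩
    ⟨4 | 1⟩
    ⟨5 | 1⟩
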